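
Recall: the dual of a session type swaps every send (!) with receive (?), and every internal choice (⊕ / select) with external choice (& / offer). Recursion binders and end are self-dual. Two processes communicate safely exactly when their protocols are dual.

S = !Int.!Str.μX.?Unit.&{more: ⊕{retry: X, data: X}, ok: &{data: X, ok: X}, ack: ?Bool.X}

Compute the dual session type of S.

!Int → ?Int
  !Str → ?Str
    μX → μX  (μ self-dual)
      ?Unit → !Unit
        &{more,ok,ack} → ⊕{more,ok,ack}  (offer→select)
          • more:
            ⊕{retry,data} → &{retry,data}  (⊕→&)
              • retry:
                X ↦ X
              • data:
                X ↦ X
          • ok:
            &{data,ok} → ⊕{data,ok}  (offer→select)
              • data:
                X ↦ X
              • ok:
                X ↦ X
          • ack:
            ?Bool → !Bool
              X ↦ X

?Int.?Str.μX.!Unit.⊕{more: &{retry: X, data: X}, ok: ⊕{data: X, ok: X}, ack: !Bool.X}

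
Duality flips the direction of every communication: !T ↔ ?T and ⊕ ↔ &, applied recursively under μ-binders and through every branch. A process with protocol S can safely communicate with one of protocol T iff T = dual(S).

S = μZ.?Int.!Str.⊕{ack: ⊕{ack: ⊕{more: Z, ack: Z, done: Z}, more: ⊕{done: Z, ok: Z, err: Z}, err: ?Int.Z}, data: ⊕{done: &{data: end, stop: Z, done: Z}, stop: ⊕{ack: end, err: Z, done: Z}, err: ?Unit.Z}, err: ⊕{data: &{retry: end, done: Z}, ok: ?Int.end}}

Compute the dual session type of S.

μZ.!Int.?Str.&{ack: &{ack: &{more: Z, ack: Z, done: Z}, more: &{done: Z, ok: Z, err: Z}, err: !Int.Z}, data: &{done: ⊕{data: end, stop: Z, done: Z}, stop: &{ack: end, err: Z, done: Z}, err: !Unit.Z}, err: &{data: ⊕{retry: end, done: Z}, ok: !Int.end}}

μZ → μZ  (rec unchanged)
  ?Int → !Int
    !Str → ?Str
      ⊕{ack,data,err} → &{ack,data,err}  (select→offer)
        case ack:
          ⊕{ack,more,err} → &{ack,more,err}  (select→offer)
            case ack:
              ⊕{more,ack,done} → &{more,ack,done}  (select→offer)
                case more:
                  Z self-dual
                case ack:
                  Z self-dual
                case done:
                  Z self-dual
            case more:
              ⊕{done,ok,err} → &{done,ok,err}  (select→offer)
                case done:
                  Z self-dual
                case ok:
                  Z self-dual
                case err:
                  Z self-dual
            case err:
              ?Int → !Int
                Z self-dual
        case data:
          ⊕{done,stop,err} → &{done,stop,err}  (select→offer)
            case done:
              &{data,stop,done} → ⊕{data,stop,done}  (offer→select)
                case data:
                  end self-dual
                case stop:
                  Z self-dual
                case done:
                  Z self-dual
            case stop:
              ⊕{ack,err,done} → &{ack,err,done}  (select→offer)
                case ack:
                  end self-dual
                case err:
                  Z self-dual
                case done:
                  Z self-dual
            case err:
              ?Unit → !Unit
                Z self-dual
        case err:
          ⊕{data,ok} → &{data,ok}  (select→offer)
            case data:
              &{retry,done} → ⊕{retry,done}  (offer→select)
                case retry:
                  end self-dual
                case done:
                  Z self-dual
            case ok:
              ?Int → !Int
                end self-dual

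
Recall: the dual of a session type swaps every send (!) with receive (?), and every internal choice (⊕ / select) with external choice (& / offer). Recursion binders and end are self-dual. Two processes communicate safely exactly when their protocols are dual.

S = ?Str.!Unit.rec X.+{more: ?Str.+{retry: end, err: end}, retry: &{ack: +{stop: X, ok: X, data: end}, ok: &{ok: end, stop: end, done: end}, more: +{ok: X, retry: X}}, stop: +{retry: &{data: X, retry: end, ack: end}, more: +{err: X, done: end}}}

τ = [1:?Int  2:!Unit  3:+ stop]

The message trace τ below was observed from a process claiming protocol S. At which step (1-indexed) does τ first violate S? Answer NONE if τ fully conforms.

step 1: got ?Int, protocol expects ?Str  ✗

1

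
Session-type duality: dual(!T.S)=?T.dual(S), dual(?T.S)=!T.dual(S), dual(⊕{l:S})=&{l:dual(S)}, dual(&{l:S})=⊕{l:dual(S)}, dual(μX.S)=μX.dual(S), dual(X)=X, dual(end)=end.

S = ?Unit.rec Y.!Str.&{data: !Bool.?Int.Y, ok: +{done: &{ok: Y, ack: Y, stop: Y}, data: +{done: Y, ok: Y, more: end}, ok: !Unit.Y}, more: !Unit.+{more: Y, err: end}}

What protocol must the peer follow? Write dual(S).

!Unit.rec Y.?Str.+{data: ?Bool.!Int.Y, ok: &{done: +{ok: Y, ack: Y, stop: Y}, data: &{done: Y, ok: Y, more: end}, ok: ?Unit.Y}, more: ?Unit.&{more: Y, err: end}}

?Unit = !Unit
  rec Y = rec Y  (rec unchanged)
    !Str = ?Str
      &{data,ok,more} = +{data,ok,more}  (&→⊕)
        • data:
          !Bool = ?Bool
            ?Int = !Int
              Y ↦ Y
        • ok:
          +{done,data,ok} = &{done,data,ok}  (⊕→&)
            • done:
              &{ok,ack,stop} = +{ok,ack,stop}  (&→⊕)
                • ok:
                  Y ↦ Y
                • ack:
                  Y ↦ Y
                • stop:
                  Y ↦ Y
            • data:
              +{done,ok,more} = &{done,ok,more}  (⊕→&)
                • done:
                  Y ↦ Y
                • ok:
                  Y ↦ Y
                • more:
                  end ↦ end
            • ok:
              !Unit = ?Unit
                Y ↦ Y
        • more:
          !Unit = ?Unit
            +{more,err} = &{more,err}  (⊕→&)
              • more:
                Y ↦ Y
              • err:
                end ↦ end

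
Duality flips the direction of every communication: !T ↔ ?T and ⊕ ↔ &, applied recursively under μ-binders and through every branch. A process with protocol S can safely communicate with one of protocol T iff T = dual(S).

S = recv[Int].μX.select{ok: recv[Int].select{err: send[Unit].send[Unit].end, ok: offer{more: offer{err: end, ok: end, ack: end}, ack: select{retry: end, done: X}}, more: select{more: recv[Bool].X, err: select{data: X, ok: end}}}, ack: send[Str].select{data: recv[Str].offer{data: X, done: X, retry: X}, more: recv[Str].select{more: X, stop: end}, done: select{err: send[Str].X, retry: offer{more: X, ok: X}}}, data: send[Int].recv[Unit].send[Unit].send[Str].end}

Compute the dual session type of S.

send[Int].μX.offer{ok: send[Int].offer{err: recv[Unit].recv[Unit].end, ok: select{more: select{err: end, ok: end, ack: end}, ack: offer{retry: end, done: X}}, more: offer{more: send[Bool].X, err: offer{data: X, ok: end}}}, ack: recv[Str].offer{data: send[Str].select{data: X, done: X, retry: X}, more: send[Str].offer{more: X, stop: end}, done: offer{err: recv[Str].X, retry: select{more: X, ok: X}}}, data: recv[Int].send[Unit].recv[Unit].recv[Str].end}

recv[Int] → send[Int]
  μX → μX  (μ self-dual)
    select{ok,ack,data} → offer{ok,ack,data}  (internal→external)
      [ok]
        recv[Int] → send[Int]
          select{err,ok,more} → offer{err,ok,more}  (internal→external)
            [err]
              send[Unit] → recv[Unit]
                send[Unit] → recv[Unit]
                  end self-dual
            [ok]
              offer{more,ack} → select{more,ack}  (external→internal)
                [more]
                  offer{err,ok,ack} → select{err,ok,ack}  (external→internal)
                    [err]
                      end self-dual
                    [ok]
                      end self-dual
                    [ack]
                      end self-dual
                [ack]
                  select{retry,done} → offer{retry,done}  (internal→external)
                    [retry]
                      end self-dual
                    [done]
                      X self-dual
            [more]
              select{more,err} → offer{more,err}  (internal→external)
                [more]
                  recv[Bool] → send[Bool]
                    X self-dual
                [err]
                  select{data,ok} → offer{data,ok}  (internal→external)
                    [data]
                      X self-dual
                    [ok]
                      end self-dual
      [ack]
        send[Str] → recv[Str]
          select{data,more,done} → offer{data,more,done}  (internal→external)
            [data]
              recv[Str] → send[Str]
                offer{data,done,retry} → select{data,done,retry}  (external→internal)
                  [data]
                    X self-dual
                  [done]
                    X self-dual
                  [retry]
                    X self-dual
            [more]
              recv[Str] → send[Str]
                select{more,stop} → offer{more,stop}  (internal→external)
                  [more]
                    X self-dual
                  [stop]
                    end self-dual
            [done]
              select{err,retry} → offer{err,retry}  (internal→external)
                [err]
                  send[Str] → recv[Str]
                    X self-dual
                [retry]
                  offer{more,ok} → select{more,ok}  (external→internal)
                    [more]
                      X self-dual
                    [ok]
                      X self-dual
      [data]
        send[Int] → recv[Int]
          recv[Unit] → send[Unit]
            send[Unit] → recv[Unit]
              send[Str] → recv[Str]
                end self-dual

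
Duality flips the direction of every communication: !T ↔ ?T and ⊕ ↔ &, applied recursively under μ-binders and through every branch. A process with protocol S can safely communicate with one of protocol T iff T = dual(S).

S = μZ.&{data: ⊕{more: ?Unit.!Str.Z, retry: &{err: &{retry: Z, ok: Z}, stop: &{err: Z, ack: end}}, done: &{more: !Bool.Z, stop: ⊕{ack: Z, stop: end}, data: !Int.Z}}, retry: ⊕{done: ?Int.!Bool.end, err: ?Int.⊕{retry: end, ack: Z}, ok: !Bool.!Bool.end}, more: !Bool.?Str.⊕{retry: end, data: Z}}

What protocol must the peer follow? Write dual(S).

μZ.⊕{data: &{more: !Unit.?Str.Z, retry: ⊕{err: ⊕{retry: Z, ok: Z}, stop: ⊕{err: Z, ack: end}}, done: ⊕{more: ?Bool.Z, stop: &{ack: Z, stop: end}, data: ?Int.Z}}, retry: &{done: !Int.?Bool.end, err: !Int.&{retry: end, ack: Z}, ok: ?Bool.?Bool.end}, more: ?Bool.!Str.&{retry: end, data: Z}}

μZ → μZ  (binder kept)
  &{data,retry,more} → ⊕{data,retry,more}  (&→⊕)
    • data:
      ⊕{more,retry,done} → &{more,retry,done}  (select→offer)
        • more:
          ?Unit → !Unit
            !Str → ?Str
              Z self-dual
        • retry:
          &{err,stop} → ⊕{err,stop}  (&→⊕)
            • err:
              &{retry,ok} → ⊕{retry,ok}  (&→⊕)
                • retry:
                  Z self-dual
                • ok:
                  Z self-dual
            • stop:
              &{err,ack} → ⊕{err,ack}  (&→⊕)
                • err:
                  Z self-dual
                • ack:
                  end self-dual
        • done:
          &{more,stop,data} → ⊕{more,stop,data}  (&→⊕)
            • more:
              !Bool → ?Bool
                Z self-dual
            • stop:
              ⊕{ack,stop} → &{ack,stop}  (select→offer)
                • ack:
                  Z self-dual
                • stop:
                  end self-dual
            • data:
              !Int → ?Int
                Z self-dual
    • retry:
      ⊕{done,err,ok} → &{done,err,ok}  (select→offer)
        • done:
          ?Int → !Int
            !Bool → ?Bool
              end self-dual
        • err:
          ?Int → !Int
            ⊕{retry,ack} → &{retry,ack}  (select→offer)
              • retry:
                end self-dual
              • ack:
                Z self-dual
        • ok:
          !Bool → ?Bool
            !Bool → ?Bool
              end self-dual
    • more:
      !Bool → ?Bool
        ?Str → !Str
          ⊕{retry,data} → &{retry,data}  (select→offer)
            • retry:
              end self-dual
            • data:
              Z self-dual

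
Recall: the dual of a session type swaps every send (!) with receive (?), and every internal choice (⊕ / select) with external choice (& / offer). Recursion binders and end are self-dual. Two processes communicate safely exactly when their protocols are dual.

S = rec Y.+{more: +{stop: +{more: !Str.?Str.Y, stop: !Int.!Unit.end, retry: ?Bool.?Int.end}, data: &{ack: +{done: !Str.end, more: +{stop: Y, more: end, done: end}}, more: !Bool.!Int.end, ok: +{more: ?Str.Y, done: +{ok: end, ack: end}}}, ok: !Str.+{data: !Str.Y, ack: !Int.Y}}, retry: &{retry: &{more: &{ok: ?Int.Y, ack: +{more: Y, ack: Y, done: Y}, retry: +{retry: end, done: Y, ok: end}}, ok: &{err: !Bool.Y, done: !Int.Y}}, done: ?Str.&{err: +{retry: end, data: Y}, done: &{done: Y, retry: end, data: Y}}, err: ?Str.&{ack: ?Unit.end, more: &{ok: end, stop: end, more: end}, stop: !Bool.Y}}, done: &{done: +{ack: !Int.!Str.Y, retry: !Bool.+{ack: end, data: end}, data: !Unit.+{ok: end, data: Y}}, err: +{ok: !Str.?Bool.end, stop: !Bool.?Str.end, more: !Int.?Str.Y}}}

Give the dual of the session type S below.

rec Y.&{more: &{stop: &{more: ?Str.!Str.Y, stop: ?Int.?Unit.end, retry: !Bool.!Int.end}, data: +{ack: &{done: ?Str.end, more: &{stop: Y, more: end, done: end}}, more: ?Bool.?Int.end, ok: &{more: !Str.Y, done: &{ok: end, ack: end}}}, ok: ?Str.&{data: ?Str.Y, ack: ?Int.Y}}, retry: +{retry: +{more: +{ok: !Int.Y, ack: &{more: Y, ack: Y, done: Y}, retry: &{retry: end, done: Y, ok: end}}, ok: +{err: ?Bool.Y, done: ?Int.Y}}, done: !Str.+{err: &{retry: end, data: Y}, done: +{done: Y, retry: end, data: Y}}, err: !Str.+{ack: !Unit.end, more: +{ok: end, stop: end, more: end}, stop: ?Bool.Y}}, done: +{done: &{ack: ?Int.?Str.Y, retry: ?Bool.&{ack: end, data: end}, data: ?Unit.&{ok: end, data: Y}}, err: &{ok: ?Str.!Bool.end, stop: ?Bool.!Str.end, more: ?Int.!Str.Y}}}

rec Y = rec Y  (μ self-dual)
  +{more,retry,done} = &{more,retry,done}  (select→offer)
    [more]
      +{stop,data,ok} = &{stop,data,ok}  (select→offer)
        [stop]
          +{more,stop,retry} = &{more,stop,retry}  (select→offer)
            [more]
              !Str = ?Str
                ?Str = !Str
                  Y self-dual
            [stop]
              !Int = ?Int
                !Unit = ?Unit
                  end self-dual
            [retry]
              ?Bool = !Bool
                ?Int = !Int
                  end self-dual
        [data]
          &{ack,more,ok} = +{ack,more,ok}  (offer→select)
            [ack]
              +{done,more} = &{done,more}  (select→offer)
                [done]
                  !Str = ?Str
                    end self-dual
                [more]
                  +{stop,more,done} = &{stop,more,done}  (select→offer)
                    [stop]
                      Y self-dual
                    [more]
                      end self-dual
                    [done]
                      end self-dual
            [more]
              !Bool = ?Bool
                !Int = ?Int
                  end self-dual
            [ok]
              +{more,done} = &{more,done}  (select→offer)
                [more]
                  ?Str = !Str
                    Y self-dual
                [done]
                  +{ok,ack} = &{ok,ack}  (select→offer)
                    [ok]
                      end self-dual
                    [ack]
                      end self-dual
        [ok]
          !Str = ?Str
            +{data,ack} = &{data,ack}  (select→offer)
              [data]
                !Str = ?Str
                  Y self-dual
              [ack]
                !Int = ?Int
                  Y self-dual
    [retry]
      &{retry,done,err} = +{retry,done,err}  (offer→select)
        [retry]
          &{more,ok} = +{more,ok}  (offer→select)
            [more]
              &{ok,ack,retry} = +{ok,ack,retry}  (offer→select)
                [ok]
                  ?Int = !Int
                    Y self-dual
                [ack]
                  +{more,ack,done} = &{more,ack,done}  (select→offer)
                    [more]
                      Y self-dual
                    [ack]
                      Y self-dual
                    [done]
                      Y self-dual
                [retry]
                  +{retry,done,ok} = &{retry,done,ok}  (select→offer)
                    [retry]
                      end self-dual
                    [done]
                      Y self-dual
                    [ok]
                      end self-dual
            [ok]
              &{err,done} = +{err,done}  (offer→select)
                [err]
                  !Bool = ?Bool
                    Y self-dual
                [done]
                  !Int = ?Int
                    Y self-dual
        [done]
          ?Str = !Str
            &{err,done} = +{err,done}  (offer→select)
              [err]
                +{retry,data} = &{retry,data}  (select→offer)
                  [retry]
                    end self-dual
                  [data]
                    Y self-dual
              [done]
                &{done,retry,data} = +{done,retry,data}  (offer→select)
                  [done]
                    Y self-dual
                  [retry]
                    end self-dual
                  [data]
                    Y self-dual
        [err]
          ?Str = !Str
            &{ack,more,stop} = +{ack,more,stop}  (offer→select)
              [ack]
                ?Unit = !Unit
                  end self-dual
              [more]
                &{ok,stop,more} = +{ok,stop,more}  (offer→select)
                  [ok]
                    end self-dual
                  [stop]
                    end self-dual
                  [more]
                    end self-dual
              [stop]
                !Bool = ?Bool
                  Y self-dual
    [done]
      &{done,err} = +{done,err}  (offer→select)
        [done]
          +{ack,retry,data} = &{ack,retry,data}  (select→offer)
            [ack]
              !Int = ?Int
                !Str = ?Str
                  Y self-dual
            [retry]
              !Bool = ?Bool
                +{ack,data} = &{ack,data}  (select→offer)
                  [ack]
                    end self-dual
                  [data]
                    end self-dual
            [data]
              !Unit = ?Unit
                +{ok,data} = &{ok,data}  (select→offer)
                  [ok]
                    end self-dual
                  [data]
                    Y self-dual
        [err]
          +{ok,stop,more} = &{ok,stop,more}  (select→offer)
            [ok]
              !Str = ?Str
                ?Bool = !Bool
                  end self-dual
            [stop]
              !Bool = ?Bool
                ?Str = !Str
                  end self-dual
            [more]
              !Int = ?Int
                ?Str = !Str
                  Y self-dual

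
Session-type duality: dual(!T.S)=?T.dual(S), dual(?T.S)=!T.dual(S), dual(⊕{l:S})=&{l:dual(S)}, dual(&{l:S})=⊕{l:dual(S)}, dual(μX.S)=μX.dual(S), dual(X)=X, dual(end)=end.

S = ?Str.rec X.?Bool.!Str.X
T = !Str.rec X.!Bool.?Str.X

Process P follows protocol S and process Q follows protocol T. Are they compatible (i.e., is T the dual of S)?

?Str ‖ !Str  ✓
  rec X ‖ rec X  ✓ (μ self-dual)
    ?Bool ‖ !Bool  ✓
      !Str ‖ ?Str  ✓
        X ‖ X  ✓

YES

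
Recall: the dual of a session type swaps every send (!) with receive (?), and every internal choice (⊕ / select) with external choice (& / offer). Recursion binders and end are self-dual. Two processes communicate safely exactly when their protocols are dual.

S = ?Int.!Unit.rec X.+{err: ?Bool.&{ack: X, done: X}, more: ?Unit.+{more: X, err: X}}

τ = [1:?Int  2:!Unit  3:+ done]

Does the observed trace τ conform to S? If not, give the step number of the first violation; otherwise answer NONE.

3

[1] ?Int  match  state: !Unit.rec X.…
[2] !Unit  match  state: rec X.…
[3] got + done, protocol expects + err or + more  ✗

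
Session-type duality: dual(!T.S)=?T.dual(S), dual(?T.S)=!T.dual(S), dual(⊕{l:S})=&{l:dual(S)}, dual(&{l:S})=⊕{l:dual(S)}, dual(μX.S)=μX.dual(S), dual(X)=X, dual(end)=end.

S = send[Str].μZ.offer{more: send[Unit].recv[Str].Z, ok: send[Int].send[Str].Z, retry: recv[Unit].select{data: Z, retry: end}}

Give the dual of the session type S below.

send[Str] → recv[Str]
  μZ → μZ  (rec unchanged)
    offer{more,ok,retry} → select{more,ok,retry}  (offer→select)
      case more:
        send[Unit] → recv[Unit]
          recv[Str] → send[Str]
            dual(Z) = Z
      case ok:
        send[Int] → recv[Int]
          send[Str] → recv[Str]
            dual(Z) = Z
      case retry:
        recv[Unit] → send[Unit]
          select{data,retry} → offer{data,retry}  (⊕→&)
            case data:
              dual(Z) = Z
            case retry:
              dual(end) = end

recv[Str].μZ.select{more: recv[Unit].send[Str].Z, ok: recv[Int].recv[Str].Z, retry: send[Unit].offer{data: Z, retry: end}}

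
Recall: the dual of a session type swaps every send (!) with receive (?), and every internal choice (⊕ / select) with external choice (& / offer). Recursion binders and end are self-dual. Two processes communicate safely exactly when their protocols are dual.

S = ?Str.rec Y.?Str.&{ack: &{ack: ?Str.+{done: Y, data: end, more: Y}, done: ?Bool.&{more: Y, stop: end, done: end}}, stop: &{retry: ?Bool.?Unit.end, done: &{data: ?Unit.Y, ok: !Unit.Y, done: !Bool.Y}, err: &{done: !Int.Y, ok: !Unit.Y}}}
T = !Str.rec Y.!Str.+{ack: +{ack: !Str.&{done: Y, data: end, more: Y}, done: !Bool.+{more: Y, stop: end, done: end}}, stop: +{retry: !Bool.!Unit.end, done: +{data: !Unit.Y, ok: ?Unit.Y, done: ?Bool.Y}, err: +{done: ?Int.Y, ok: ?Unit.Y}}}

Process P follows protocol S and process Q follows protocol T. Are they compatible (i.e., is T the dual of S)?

YES

?Str vs !Str  ok
  rec Y vs rec Y  ok (binder kept)
    ?Str vs !Str  ok
      &{ack,stop} vs +{ack,stop}  ok same labels
        • ack:
          &{ack,done} vs +{ack,done}  ok same labels
            • ack:
              ?Str vs !Str  ok
                +{done,data,more} vs &{done,data,more}  ok same labels
                  • done:
                    Y vs Y  ok
                  • data:
                    end vs end  ok
                  • more:
                    Y vs Y  ok
            • done:
              ?Bool vs !Bool  ok
                &{more,stop,done} vs +{more,stop,done}  ok same labels
                  • more:
                    Y vs Y  ok
                  • stop:
                    end vs end  ok
                  • done:
                    end vs end  ok
        • stop:
          &{retry,done,err} vs +{retry,done,err}  ok same labels
            • retry:
              ?Bool vs !Bool  ok
                ?Unit vs !Unit  ok
                  end vs end  ok
            • done:
              &{data,ok,done} vs +{data,ok,done}  ok same labels
                • data:
                  ?Unit vs !Unit  ok
                    Y vs Y  ok
                • ok:
                  !Unit vs ?Unit  ok
                    Y vs Y  ok
                • done:
                  !Bool vs ?Bool  ok
                    Y vs Y  ok
            • err:
              &{done,ok} vs +{done,ok}  ok same labels
                • done:
                  !Int vs ?Int  ok
                    Y vs Y  ok
                • ok:
                  !Unit vs ?Unit  ok
                    Y vs Y  ok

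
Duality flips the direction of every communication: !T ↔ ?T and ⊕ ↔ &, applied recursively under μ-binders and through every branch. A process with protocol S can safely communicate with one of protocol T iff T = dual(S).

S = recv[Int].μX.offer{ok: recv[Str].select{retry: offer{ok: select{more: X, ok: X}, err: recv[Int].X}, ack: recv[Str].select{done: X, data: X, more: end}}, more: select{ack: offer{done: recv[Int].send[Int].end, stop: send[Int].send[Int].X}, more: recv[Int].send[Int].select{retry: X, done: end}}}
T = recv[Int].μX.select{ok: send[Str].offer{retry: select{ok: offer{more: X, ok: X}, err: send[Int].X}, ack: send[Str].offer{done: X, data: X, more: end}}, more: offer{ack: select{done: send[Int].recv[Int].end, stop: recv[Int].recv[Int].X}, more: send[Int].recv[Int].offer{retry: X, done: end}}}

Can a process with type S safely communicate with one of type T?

recv[Int] ‖ recv[Int]  ✗ same direction on both sides — not dual

NO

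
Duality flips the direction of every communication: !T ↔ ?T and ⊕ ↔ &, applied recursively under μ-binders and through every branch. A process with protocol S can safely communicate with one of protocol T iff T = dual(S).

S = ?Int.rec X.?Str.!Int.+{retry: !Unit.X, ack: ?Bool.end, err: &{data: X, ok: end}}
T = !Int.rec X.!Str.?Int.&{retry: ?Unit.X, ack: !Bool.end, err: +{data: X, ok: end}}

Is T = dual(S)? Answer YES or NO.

?Int | !Int  ✓
  rec X | rec X  ✓ (binder kept)
    ?Str | !Str  ✓
      !Int | ?Int  ✓
        +{retry,ack,err} | &{retry,ack,err}  ✓ same labels
          [retry]
            !Unit | ?Unit  ✓
              X | X  ✓
          [ack]
            ?Bool | !Bool  ✓
              end | end  ✓
          [err]
            &{data,ok} | +{data,ok}  ✓ same labels
              [data]
                X | X  ✓
              [ok]
                end | end  ✓

YES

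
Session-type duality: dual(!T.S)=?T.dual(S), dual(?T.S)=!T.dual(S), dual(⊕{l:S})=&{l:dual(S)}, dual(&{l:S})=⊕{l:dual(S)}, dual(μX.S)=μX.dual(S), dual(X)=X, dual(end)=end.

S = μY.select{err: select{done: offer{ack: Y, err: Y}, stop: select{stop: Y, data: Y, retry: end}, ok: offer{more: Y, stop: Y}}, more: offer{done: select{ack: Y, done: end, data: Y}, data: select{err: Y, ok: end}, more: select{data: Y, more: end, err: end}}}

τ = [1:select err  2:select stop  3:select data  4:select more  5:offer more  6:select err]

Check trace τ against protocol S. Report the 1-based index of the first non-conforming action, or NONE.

@1 select err  ✓  cont: select{done: offer{ack: μY.…, err: μY.…}, stop: select{stop: μY.…, data: μY.…, retry: end}, ok: offer{more: μY.…, stop: μY.…}}
@2 select stop  ✓  cont: select{stop: μY.…, data: μY.…, retry: end}
@3 select data  ✓  cont: μY.…
@4 select more  ✓  cont: offer{done: select{ack: μY.…, done: end, data: μY.…}, data: select{err: μY.…, ok: end}, more: select{data: μY.…, more: end, err: end}}
@5 offer more  ✓  cont: select{data: μY.…, more: end, err: end}
@6 select err  ✓  cont: end
all 6 steps conform

NONE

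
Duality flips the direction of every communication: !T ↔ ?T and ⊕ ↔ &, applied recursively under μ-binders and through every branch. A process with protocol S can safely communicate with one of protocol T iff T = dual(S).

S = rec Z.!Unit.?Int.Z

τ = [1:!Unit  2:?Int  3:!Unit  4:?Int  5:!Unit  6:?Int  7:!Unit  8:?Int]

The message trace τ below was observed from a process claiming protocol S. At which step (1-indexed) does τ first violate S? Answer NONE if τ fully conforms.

[1] !Unit  ok  now at ?Int.rec Z.…
[2] ?Int  ok  now at rec Z.…
[3] !Unit  ok  now at ?Int.rec Z.…
[4] ?Int  ok  now at rec Z.…
[5] !Unit  ok  now at ?Int.rec Z.…
[6] ?Int  ok  now at rec Z.…
[7] !Unit  ok  now at ?Int.rec Z.…
[8] ?Int  ok  now at rec Z.…
τ conforms to S (length 8)

NONE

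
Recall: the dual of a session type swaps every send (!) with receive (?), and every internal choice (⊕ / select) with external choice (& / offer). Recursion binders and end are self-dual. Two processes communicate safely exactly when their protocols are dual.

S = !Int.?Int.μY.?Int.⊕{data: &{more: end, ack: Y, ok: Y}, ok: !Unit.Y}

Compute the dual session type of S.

?Int.!Int.μY.!Int.&{data: ⊕{more: end, ack: Y, ok: Y}, ok: ?Unit.Y}

!Int = ?Int
  ?Int = !Int
    μY = μY  (rec unchanged)
      ?Int = !Int
        ⊕{data,ok} = &{data,ok}  (internal→external)
          • data:
            &{more,ack,ok} = ⊕{more,ack,ok}  (&→⊕)
              • more:
                dual(end) = end
              • ack:
                dual(Y) = Y
              • ok:
                dual(Y) = Y
          • ok:
            !Unit = ?Unit
              dual(Y) = Y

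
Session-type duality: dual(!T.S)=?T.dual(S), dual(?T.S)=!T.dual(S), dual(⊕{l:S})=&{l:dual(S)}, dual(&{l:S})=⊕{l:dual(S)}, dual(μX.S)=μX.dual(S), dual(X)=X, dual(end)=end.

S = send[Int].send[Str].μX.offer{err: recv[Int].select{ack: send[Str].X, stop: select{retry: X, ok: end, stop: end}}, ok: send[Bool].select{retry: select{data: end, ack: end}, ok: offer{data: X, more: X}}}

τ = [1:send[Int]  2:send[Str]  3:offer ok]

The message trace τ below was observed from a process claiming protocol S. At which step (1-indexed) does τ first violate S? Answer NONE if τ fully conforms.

@1 send[Int]  ✓  now at send[Str].μX.…
@2 send[Str]  ✓  now at μX.…
@3 offer ok  ✓  now at send[Bool].select{retry: select{data: end, ack: end}, ok: offer{data: μX.…, more: μX.…}}
all 3 steps conform

NONE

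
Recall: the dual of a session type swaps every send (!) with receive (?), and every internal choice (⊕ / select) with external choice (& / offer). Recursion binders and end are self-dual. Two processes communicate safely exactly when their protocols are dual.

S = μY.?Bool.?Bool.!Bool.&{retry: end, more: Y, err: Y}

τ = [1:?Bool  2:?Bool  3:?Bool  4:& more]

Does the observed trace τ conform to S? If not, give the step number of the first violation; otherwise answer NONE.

3

@1 ?Bool  match  cont: ?Bool.!Bool.&{retry: end, more: μY.…, err: μY.…}
@2 ?Bool  match  cont: !Bool.&{retry: end, more: μY.…, err: μY.…}
@3 got ?Bool, protocol expects !Bool  ✗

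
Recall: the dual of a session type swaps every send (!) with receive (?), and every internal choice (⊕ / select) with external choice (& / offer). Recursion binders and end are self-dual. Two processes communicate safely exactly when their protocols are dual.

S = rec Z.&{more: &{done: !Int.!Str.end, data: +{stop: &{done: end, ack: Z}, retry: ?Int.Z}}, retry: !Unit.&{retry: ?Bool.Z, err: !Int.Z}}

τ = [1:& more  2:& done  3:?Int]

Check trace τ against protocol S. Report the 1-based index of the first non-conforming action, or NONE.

3

@1 & more  ok  cont: &{done: !Int.!Str.end, data: +{stop: &{done: end, ack: rec Z.…}, retry: ?Int.rec Z.…}}
@2 & done  ok  cont: !Int.!Str.end
@3 got ?Int, protocol expects !Int  ✗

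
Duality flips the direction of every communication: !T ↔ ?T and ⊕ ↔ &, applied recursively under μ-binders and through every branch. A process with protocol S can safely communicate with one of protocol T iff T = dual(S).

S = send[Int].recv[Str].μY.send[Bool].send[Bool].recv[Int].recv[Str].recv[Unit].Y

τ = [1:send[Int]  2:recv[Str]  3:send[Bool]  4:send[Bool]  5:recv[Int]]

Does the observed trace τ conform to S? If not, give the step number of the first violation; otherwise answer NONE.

NONE

[1] send[Int]  match  now at recv[Str].μY.…
[2] recv[Str]  match  now at μY.…
[3] send[Bool]  match  now at send[Bool].recv[Int].recv[Str].recv[Unit].μY.…
[4] send[Bool]  match  now at recv[Int].recv[Str].recv[Unit].μY.…
[5] recv[Int]  match  now at recv[Str].recv[Unit].μY.…
τ conforms to S (length 5)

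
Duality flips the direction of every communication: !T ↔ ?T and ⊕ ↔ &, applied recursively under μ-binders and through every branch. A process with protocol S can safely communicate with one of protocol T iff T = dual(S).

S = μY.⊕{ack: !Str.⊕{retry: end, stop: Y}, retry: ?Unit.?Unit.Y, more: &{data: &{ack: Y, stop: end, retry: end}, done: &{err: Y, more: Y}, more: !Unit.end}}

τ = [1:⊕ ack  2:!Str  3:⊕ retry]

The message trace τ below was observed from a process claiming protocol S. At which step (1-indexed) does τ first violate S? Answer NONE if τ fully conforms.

[1] ⊕ ack  match  state: !Str.⊕{retry: end, stop: μY.…}
[2] !Str  match  state: ⊕{retry: end, stop: μY.…}
[3] ⊕ retry  match  state: end
trace exhausted — no violation

NONE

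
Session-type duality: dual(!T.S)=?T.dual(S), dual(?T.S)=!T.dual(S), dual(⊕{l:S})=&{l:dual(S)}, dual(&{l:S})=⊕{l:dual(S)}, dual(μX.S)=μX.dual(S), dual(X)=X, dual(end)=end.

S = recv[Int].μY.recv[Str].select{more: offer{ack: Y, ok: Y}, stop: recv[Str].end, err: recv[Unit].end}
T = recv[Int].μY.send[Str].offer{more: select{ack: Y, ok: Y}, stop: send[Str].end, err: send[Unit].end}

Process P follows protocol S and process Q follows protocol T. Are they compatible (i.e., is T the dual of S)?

recv[Int] ‖ recv[Int]  ✗ same direction on both sides — not dual

NO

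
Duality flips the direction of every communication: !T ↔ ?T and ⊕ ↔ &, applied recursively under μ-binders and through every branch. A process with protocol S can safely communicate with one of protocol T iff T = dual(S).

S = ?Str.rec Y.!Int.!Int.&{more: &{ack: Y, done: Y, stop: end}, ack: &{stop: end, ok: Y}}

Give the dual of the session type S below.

!Str.rec Y.?Int.?Int.+{more: +{ack: Y, done: Y, stop: end}, ack: +{stop: end, ok: Y}}

?Str = !Str
  rec Y = rec Y  (μ self-dual)
    !Int = ?Int
      !Int = ?Int
        &{more,ack} = +{more,ack}  (external→internal)
          • more:
            &{ack,done,stop} = +{ack,done,stop}  (external→internal)
              • ack:
                Y ↦ Y
              • done:
                Y ↦ Y
              • stop:
                end ↦ end
          • ack:
            &{stop,ok} = +{stop,ok}  (external→internal)
              • stop:
                end ↦ end
              • ok:
                Y ↦ Y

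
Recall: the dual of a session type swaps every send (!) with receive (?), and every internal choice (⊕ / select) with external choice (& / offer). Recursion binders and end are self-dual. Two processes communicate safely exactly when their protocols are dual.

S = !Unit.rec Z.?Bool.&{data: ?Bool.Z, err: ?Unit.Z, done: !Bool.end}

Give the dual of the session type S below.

!Unit → ?Unit
  rec Z → rec Z  (rec unchanged)
    ?Bool → !Bool
      &{data,err,done} → +{data,err,done}  (external→internal)
        • data:
          ?Bool → !Bool
            Z ↦ Z
        • err:
          ?Unit → !Unit
            Z ↦ Z
        • done:
          !Bool → ?Bool
            end ↦ end

?Unit.rec Z.!Bool.+{data: !Bool.Z, err: !Unit.Z, done: ?Bool.end}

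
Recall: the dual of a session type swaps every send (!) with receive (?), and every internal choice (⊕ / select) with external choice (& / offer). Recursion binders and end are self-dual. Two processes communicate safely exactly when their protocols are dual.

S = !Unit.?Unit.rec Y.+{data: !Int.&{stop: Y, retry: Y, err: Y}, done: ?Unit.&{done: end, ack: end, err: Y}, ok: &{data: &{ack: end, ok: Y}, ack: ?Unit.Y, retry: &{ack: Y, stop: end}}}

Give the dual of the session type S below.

?Unit.!Unit.rec Y.&{data: ?Int.+{stop: Y, retry: Y, err: Y}, done: !Unit.+{done: end, ack: end, err: Y}, ok: +{data: +{ack: end, ok: Y}, ack: !Unit.Y, retry: +{ack: Y, stop: end}}}

!Unit → ?Unit
  ?Unit → !Unit
    rec Y → rec Y  (binder kept)
      +{data,done,ok} → &{data,done,ok}  (select→offer)
        [data]
          !Int → ?Int
            &{stop,retry,err} → +{stop,retry,err}  (external→internal)
              [stop]
                dual(Y) = Y
              [retry]
                dual(Y) = Y
              [err]
                dual(Y) = Y
        [done]
          ?Unit → !Unit
            &{done,ack,err} → +{done,ack,err}  (external→internal)
              [done]
                dual(end) = end
              [ack]
                dual(end) = end
              [err]
                dual(Y) = Y
        [ok]
          &{data,ack,retry} → +{data,ack,retry}  (external→internal)
            [data]
              &{ack,ok} → +{ack,ok}  (external→internal)
                [ack]
                  dual(end) = end
                [ok]
                  dual(Y) = Y
            [ack]
              ?Unit → !Unit
                dual(Y) = Y
            [retry]
              &{ack,stop} → +{ack,stop}  (external→internal)
                [ack]
                  dual(Y) = Y
                [stop]
                  dual(end) = end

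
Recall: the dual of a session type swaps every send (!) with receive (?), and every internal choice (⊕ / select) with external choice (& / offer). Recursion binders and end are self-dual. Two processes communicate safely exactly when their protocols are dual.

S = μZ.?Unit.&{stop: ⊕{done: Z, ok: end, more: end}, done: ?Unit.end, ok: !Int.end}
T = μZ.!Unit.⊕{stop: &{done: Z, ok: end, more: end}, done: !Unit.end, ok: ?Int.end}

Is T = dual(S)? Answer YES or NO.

YES

μZ ‖ μZ  ✓ (μ self-dual)
  ?Unit ‖ !Unit  ✓
    &{stop,done,ok} ‖ ⊕{stop,done,ok}  ✓ same labels
      [stop]
        ⊕{done,ok,more} ‖ &{done,ok,more}  ✓ same labels
          [done]
            Z ‖ Z  ✓
          [ok]
            end ‖ end  ✓
          [more]
            end ‖ end  ✓
      [done]
        ?Unit ‖ !Unit  ✓
          end ‖ end  ✓
      [ok]
        !Int ‖ ?Int  ✓
          end ‖ end  ✓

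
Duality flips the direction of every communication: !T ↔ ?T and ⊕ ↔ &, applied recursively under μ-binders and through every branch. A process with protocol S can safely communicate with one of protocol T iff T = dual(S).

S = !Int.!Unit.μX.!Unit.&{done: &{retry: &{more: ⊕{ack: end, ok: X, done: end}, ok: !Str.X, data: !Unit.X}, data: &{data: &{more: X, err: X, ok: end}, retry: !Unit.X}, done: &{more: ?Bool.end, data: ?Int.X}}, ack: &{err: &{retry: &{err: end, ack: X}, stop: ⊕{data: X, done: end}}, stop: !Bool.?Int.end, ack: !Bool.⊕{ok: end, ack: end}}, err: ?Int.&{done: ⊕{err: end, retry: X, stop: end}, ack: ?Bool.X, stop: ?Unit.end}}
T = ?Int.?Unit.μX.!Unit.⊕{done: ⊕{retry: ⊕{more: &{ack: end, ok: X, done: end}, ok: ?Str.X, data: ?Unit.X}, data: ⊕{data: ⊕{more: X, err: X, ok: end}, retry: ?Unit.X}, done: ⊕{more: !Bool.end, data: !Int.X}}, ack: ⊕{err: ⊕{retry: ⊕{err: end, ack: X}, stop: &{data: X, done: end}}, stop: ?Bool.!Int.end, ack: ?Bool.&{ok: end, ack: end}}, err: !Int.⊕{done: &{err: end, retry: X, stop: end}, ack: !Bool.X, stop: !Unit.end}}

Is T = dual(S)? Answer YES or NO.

NO

!Int | ?Int  ✓
  !Unit | ?Unit  ✓
    μX | μX  ✓ (binder kept)
      !Unit | !Unit  ✗ same direction on both sides — not dual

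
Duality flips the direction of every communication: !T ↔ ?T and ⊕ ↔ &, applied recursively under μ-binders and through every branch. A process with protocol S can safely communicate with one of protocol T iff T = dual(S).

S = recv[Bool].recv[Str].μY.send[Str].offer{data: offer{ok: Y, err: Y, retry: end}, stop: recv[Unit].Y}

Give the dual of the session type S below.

recv[Bool] = send[Bool]
  recv[Str] = send[Str]
    μY = μY  (μ self-dual)
      send[Str] = recv[Str]
        offer{data,stop} = select{data,stop}  (offer→select)
          • data:
            offer{ok,err,retry} = select{ok,err,retry}  (offer→select)
              • ok:
                Y ↦ Y
              • err:
                Y ↦ Y
              • retry:
                end ↦ end
          • stop:
            recv[Unit] = send[Unit]
              Y ↦ Y

send[Bool].send[Str].μY.recv[Str].select{data: select{ok: Y, err: Y, retry: end}, stop: send[Unit].Y}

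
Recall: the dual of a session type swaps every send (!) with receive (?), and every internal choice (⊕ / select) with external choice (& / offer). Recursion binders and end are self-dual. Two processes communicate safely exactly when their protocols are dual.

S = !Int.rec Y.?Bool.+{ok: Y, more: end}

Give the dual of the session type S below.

?Int.rec Y.!Bool.&{ok: Y, more: end}

!Int = ?Int
  rec Y = rec Y  (rec unchanged)
    ?Bool = !Bool
      +{ok,more} = &{ok,more}  (⊕→&)
        case ok:
          dual(Y) = Y
        case more:
          dual(end) = end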